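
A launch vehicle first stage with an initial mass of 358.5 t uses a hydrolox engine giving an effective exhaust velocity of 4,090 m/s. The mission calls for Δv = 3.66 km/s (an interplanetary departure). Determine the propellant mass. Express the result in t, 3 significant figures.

propellant mass ≈ 212 t

Using Δv = v_e ln(m₀/m_f): m₀/m_f = exp(Δv / v_e) = exp(3660 / 4090.0) = exp(0.8949) = 2.4470.
m_f = 358.5 / 2.4470 = 146.506 t, so propellant = m₀ − m_f = 358.5 − 146.506 = 211.994 t.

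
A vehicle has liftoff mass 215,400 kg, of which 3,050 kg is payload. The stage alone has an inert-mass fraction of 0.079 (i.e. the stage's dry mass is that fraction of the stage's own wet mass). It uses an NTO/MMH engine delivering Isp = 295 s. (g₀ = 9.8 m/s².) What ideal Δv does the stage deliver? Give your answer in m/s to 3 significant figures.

Stage wet mass = m₀ − payload = 215,400 − 3,050 = 212,350 kg.
Stage dry mass = ε × stage wet mass = 0.079 × 212,350 = 16,775.7 kg.
Burnout mass m_f = stage dry + payload = 16,775.7 + 3,050 = 19,825.7 kg.
v_e = Isp · g₀ = 295 × 9.8 = 2891.0 m/s.
Δv = v_e · ln(215,400/19,825.7) = 2891.0 × ln(10.86) = 2891.0 × 2.3855 ≈ 6897 m/s.

Δv ≈ 6900 m/s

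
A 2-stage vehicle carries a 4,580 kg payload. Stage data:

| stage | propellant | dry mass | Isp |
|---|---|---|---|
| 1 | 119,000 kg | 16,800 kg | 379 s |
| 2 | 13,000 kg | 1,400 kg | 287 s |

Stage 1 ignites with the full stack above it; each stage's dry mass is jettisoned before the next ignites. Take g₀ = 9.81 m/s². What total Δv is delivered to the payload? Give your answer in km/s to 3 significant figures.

Ignition mass of stage 1 = 119,000+16,800 + 13,000+1,400 + 4,580 = 154,780 kg.
Stage 1: m₀ = 154,780 kg, m_f = 154,780 − 119,000 = 35,780 kg; Δv = 379×9.81×ln(4.326) = 3718.0×1.4646 ≈ 5445 m/s.
Stage 2: m₀ = 18,980 kg, m_f = 18,980 − 13,000 = 5,980 kg; Δv = 287×9.81×ln(3.174) = 2815.5×1.1550 ≈ 3252 m/s.
Total Δv = 5445 + 3252 = 8697 m/s.

Δv ≈ 8.70 km/s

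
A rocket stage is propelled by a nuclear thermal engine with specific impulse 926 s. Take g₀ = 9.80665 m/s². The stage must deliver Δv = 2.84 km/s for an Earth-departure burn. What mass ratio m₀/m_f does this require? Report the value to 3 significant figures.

mass ratio ≈ 1.37

v_e = Isp · g₀ = 926 × 9.80665 = 9081.0 m/s.
From the ideal rocket equation, m₀/m_f = exp(Δv / v_e) = exp(2840 / 9081.0) = exp(0.3127) = 1.3672.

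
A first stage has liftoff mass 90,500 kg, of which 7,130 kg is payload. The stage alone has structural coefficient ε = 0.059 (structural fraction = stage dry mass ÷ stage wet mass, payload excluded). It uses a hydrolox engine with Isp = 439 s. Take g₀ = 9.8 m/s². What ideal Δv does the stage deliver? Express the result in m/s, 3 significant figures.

Δv ≈ 8670 m/s

Stage wet mass = m₀ − payload = 90,500 − 7,130 = 83,370 kg.
Stage dry mass = ε × stage wet mass = 0.059 × 83,370 = 4,918.83 kg.
Burnout mass m_f = stage dry + payload = 4,918.83 + 7,130 = 12,048.83 kg.
v_e = Isp · g₀ = 439 × 9.8 = 4302.2 m/s.
By the Tsiolkovsky rocket equation, Δv = v_e · ln(90,500/12,048.83) = 4302.2 × ln(7.511) = 4302.2 × 2.0164 ≈ 8675 m/s.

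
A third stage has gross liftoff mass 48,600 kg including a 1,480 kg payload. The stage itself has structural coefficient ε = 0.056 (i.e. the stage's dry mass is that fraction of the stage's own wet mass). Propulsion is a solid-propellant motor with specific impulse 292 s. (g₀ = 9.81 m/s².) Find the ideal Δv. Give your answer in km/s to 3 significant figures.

Δv ≈ 7.07 km/s

Stage wet mass = m₀ − payload = 48,600 − 1,480 = 47,120 kg.
Stage dry mass = ε × stage wet mass = 0.056 × 47,120 = 2,638.72 kg.
Burnout mass m_f = stage dry + payload = 2,638.72 + 1,480 = 4,118.72 kg.
v_e = Isp · g₀ = 292 × 9.81 = 2864.5 m/s.
By the Tsiolkovsky rocket equation, Δv = v_e · ln(48,600/4,118.72) = 2864.5 × ln(11.8) = 2864.5 × 2.4681 ≈ 7070 m/s.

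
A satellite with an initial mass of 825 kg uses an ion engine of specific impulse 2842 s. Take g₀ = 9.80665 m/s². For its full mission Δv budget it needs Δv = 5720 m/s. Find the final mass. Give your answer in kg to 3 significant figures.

final mass ≈ 672 kg

v_e = Isp · g₀ = 2842 × 9.80665 = 27870.5 m/s.
From the ideal rocket equation, m₀/m_f = exp(Δv / v_e) = exp(5720 / 27870.5) = exp(0.2052) = 1.2278.
m_f = m₀ / 1.2278 = 825 / 1.2278 = 671.934 kg.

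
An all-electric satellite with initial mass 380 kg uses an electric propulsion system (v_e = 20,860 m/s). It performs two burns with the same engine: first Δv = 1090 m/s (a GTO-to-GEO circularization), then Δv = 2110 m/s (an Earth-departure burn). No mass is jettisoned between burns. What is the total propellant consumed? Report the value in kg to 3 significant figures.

total propellant consumed ≈ 54.0 kg

After the first burn: m = 380 × exp(−1090/20860.0) = 380 × 0.94909 = 360.654 kg.
After the second burn: m = 360.654 × exp(−2110/20860.0) = 360.654 × 0.90380 = 325.959 kg.
Total propellant = m₀ − m_final = 380 − 325.959 = 54.041 kg.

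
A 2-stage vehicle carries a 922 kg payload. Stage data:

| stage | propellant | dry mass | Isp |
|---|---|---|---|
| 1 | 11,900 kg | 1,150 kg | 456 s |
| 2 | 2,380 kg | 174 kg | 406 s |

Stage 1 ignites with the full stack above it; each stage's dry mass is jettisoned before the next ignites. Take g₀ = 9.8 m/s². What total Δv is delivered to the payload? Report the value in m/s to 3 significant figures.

Ignition mass of stage 1 = 11,900+1,150 + 2,380+174 + 922 = 16,526 kg.
Stage 1: m₀ = 16,526 kg, m_f = 16,526 − 11,900 = 4,626 kg; Δv = 456×9.8×ln(3.572) = 4468.8×1.2732 ≈ 5690 m/s.
Stage 2: m₀ = 3,476 kg, m_f = 3,476 − 2,380 = 1,096 kg; Δv = 406×9.8×ln(3.172) = 3978.8×1.1542 ≈ 4592 m/s.
Total Δv = 5690 + 4592 = 10282 m/s.

Δv ≈ 10300 m/s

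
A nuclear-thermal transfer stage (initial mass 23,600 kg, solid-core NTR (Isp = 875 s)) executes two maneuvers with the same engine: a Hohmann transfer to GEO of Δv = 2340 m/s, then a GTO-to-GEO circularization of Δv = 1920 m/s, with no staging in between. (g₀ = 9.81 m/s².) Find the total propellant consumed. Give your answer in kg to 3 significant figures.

total propellant consumed ≈ 9230 kg

v_e = Isp · g₀ = 875 × 9.81 = 8583.8 m/s.
After the first burn: m = 23600 × exp(−2340/8583.8) = 23600 × 0.76139 = 17,968.8 kg.
After the second burn: m = 17,968.8 × exp(−1920/8583.8) = 17,968.8 × 0.79957 = 14,367.3 kg.
Total propellant = m₀ − m_final = 23600 − 14,367.3 = 9,232.7 kg.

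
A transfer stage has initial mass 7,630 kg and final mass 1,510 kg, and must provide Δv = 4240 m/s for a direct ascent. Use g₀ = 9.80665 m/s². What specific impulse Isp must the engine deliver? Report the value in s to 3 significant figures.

Isp ≈ 267 s

ln(m₀/m_f) = ln(7630/1510) = ln(5.053) = 1.6200.
Using Δv = v_e ln(m₀/m_f): v_e = Δv / ln(m₀/m_f) = 4240 / 1.6200 = 2617.3 m/s.
Isp = v_e / g₀ = 2617.3 / 9.80665 = 266.9 s.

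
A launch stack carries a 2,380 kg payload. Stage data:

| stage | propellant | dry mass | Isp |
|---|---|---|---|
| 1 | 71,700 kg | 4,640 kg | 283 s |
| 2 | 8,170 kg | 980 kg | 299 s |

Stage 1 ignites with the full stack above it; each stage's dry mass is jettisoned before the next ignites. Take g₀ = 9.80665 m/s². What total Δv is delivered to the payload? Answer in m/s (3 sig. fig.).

Δv ≈ 8310 m/s

Ignition mass of stage 1 = 71,700+4,640 + 8,170+980 + 2,380 = 87,870 kg.
Stage 1: m₀ = 87,870 kg, m_f = 87,870 − 71,700 = 16,170 kg; Δv = 283×9.80665×ln(5.434) = 2775.3×1.6927 ≈ 4698 m/s.
Stage 2: m₀ = 11,530 kg, m_f = 11,530 − 8,170 = 3,360 kg; Δv = 299×9.80665×ln(3.432) = 2932.2×1.2330 ≈ 3615 m/s.
Total Δv = 4698 + 3615 = 8313 m/s.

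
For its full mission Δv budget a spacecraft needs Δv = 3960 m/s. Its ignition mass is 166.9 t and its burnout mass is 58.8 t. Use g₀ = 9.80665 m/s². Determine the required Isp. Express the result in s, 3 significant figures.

ln(m₀/m_f) = ln(166900/58800) = ln(2.838) = 1.0433.
Using Δv = v_e ln(m₀/m_f): v_e = Δv / ln(m₀/m_f) = 3960 / 1.0433 = 3795.8 m/s.
Isp = v_e / g₀ = 3795.8 / 9.80665 = 387.1 s.

Isp ≈ 387 s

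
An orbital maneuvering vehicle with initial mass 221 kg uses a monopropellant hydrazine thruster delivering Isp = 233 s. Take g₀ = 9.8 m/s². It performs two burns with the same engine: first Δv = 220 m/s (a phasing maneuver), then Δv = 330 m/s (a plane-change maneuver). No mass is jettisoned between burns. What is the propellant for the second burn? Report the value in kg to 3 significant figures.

propellant for the second burn ≈ 27.0 kg

v_e = Isp · g₀ = 233 × 9.8 = 2283.4 m/s.
After the first burn: m = 221 × exp(−220/2283.4) = 221 × 0.90815 = 200.701 kg.
After the second burn: m = 200.701 × exp(−330/2283.4) = 200.701 × 0.86544 = 173.695 kg.
Second-burn propellant = 200.701 − 173.695 = 27.006 kg.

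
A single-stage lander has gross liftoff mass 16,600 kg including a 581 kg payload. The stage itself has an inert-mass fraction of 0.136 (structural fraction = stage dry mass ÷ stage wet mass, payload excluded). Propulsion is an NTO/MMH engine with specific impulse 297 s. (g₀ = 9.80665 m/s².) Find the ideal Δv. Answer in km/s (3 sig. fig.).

Δv ≈ 5.23 km/s

Stage wet mass = m₀ − payload = 16,600 − 581 = 16,019 kg.
Stage dry mass = ε × stage wet mass = 0.136 × 16,019 = 2,178.58 kg.
Burnout mass m_f = stage dry + payload = 2,178.58 + 581 = 2,759.58 kg.
v_e = Isp · g₀ = 297 × 9.80665 = 2912.6 m/s.
Using Δv = v_e ln(m₀/m_f): Δv = v_e · ln(16,600/2,759.58) = 2912.6 × ln(6.015) = 2912.6 × 1.7943 ≈ 5226 m/s.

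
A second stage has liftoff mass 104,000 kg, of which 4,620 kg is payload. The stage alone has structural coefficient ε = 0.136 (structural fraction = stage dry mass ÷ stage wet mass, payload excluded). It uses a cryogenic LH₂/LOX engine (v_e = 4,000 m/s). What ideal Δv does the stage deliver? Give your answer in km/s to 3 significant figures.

Stage wet mass = m₀ − payload = 104,000 − 4,620 = 99,380 kg.
Stage dry mass = ε × stage wet mass = 0.136 × 99,380 = 13,515.7 kg.
Burnout mass m_f = stage dry + payload = 13,515.7 + 4,620 = 18,135.7 kg.
Using Δv = v_e ln(m₀/m_f): Δv = v_e · ln(104,000/18,135.7) = 4000.0 × ln(5.735) = 4000.0 × 1.7465 ≈ 6986 m/s.

Δv ≈ 6.99 km/s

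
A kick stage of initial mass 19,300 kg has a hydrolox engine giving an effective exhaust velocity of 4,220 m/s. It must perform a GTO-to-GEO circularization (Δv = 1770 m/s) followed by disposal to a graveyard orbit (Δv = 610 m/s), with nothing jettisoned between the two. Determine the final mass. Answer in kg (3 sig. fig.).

After the first burn: m = 19300 × exp(−1770/4220.0) = 19300 × 0.65742 = 12,688.2 kg.
After the second burn: m = 12,688.2 × exp(−610/4220.0) = 12,688.2 × 0.86541 = 10,980.5 kg.

final mass ≈ 11000 kg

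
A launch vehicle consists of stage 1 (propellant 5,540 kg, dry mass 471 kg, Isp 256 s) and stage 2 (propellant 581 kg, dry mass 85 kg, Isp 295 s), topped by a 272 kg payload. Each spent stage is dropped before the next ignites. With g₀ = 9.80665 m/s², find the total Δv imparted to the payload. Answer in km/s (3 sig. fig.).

Δv ≈ 6.80 km/s

Ignition mass of stage 1 = 5,540+471 + 581+85 + 272 = 6,949 kg.
Stage 1: m₀ = 6,949 kg, m_f = 6,949 − 5,540 = 1,409 kg; Δv = 256×9.80665×ln(4.932) = 2510.5×1.5957 ≈ 4006 m/s.
Stage 2: m₀ = 938 kg, m_f = 938 − 581 = 357 kg; Δv = 295×9.80665×ln(2.627) = 2893.0×0.9660 ≈ 2795 m/s.
Total Δv = 4006 + 2795 = 6801 m/s.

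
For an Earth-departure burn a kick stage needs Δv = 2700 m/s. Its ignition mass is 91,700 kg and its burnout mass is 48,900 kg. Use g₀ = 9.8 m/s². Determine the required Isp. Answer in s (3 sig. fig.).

ln(m₀/m_f) = ln(91700/48900) = ln(1.875) = 0.6287.
v_e = Δv / ln(m₀/m_f) = 2700 / 0.6287 = 4294.3 m/s.
Isp = v_e / g₀ = 4294.3 / 9.8 = 438.2 s.

Isp ≈ 438 s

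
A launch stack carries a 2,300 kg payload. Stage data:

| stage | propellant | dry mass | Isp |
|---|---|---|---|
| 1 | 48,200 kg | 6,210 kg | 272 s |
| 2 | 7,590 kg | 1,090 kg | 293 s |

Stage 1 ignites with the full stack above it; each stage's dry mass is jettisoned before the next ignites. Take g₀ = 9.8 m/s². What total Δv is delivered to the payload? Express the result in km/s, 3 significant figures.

Ignition mass of stage 1 = 48,200+6,210 + 7,590+1,090 + 2,300 = 65,390 kg.
Stage 1: m₀ = 65,390 kg, m_f = 65,390 − 48,200 = 17,190 kg; Δv = 272×9.8×ln(3.804) = 2665.6×1.3360 ≈ 3561 m/s.
Stage 2: m₀ = 10,980 kg, m_f = 10,980 − 7,590 = 3,390 kg; Δv = 293×9.8×ln(3.239) = 2871.4×1.1752 ≈ 3375 m/s.
Total Δv = 3561 + 3375 = 6936 m/s.

Δv ≈ 6.94 km/s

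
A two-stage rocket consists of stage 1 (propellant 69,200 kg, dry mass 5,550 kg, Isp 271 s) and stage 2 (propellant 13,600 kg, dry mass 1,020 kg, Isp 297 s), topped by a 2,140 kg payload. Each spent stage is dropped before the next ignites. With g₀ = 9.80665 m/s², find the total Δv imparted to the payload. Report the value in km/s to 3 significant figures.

Ignition mass of stage 1 = 69,200+5,550 + 13,600+1,020 + 2,140 = 91,510 kg.
Stage 1: m₀ = 91,510 kg, m_f = 91,510 − 69,200 = 22,310 kg; Δv = 271×9.80665×ln(4.102) = 2657.6×1.4114 ≈ 3751 m/s.
Stage 2: m₀ = 16,760 kg, m_f = 16,760 − 13,600 = 3,160 kg; Δv = 297×9.80665×ln(5.304) = 2912.6×1.6684 ≈ 4859 m/s.
Total Δv = 3751 + 4859 = 8610 m/s.

Δv ≈ 8.61 km/s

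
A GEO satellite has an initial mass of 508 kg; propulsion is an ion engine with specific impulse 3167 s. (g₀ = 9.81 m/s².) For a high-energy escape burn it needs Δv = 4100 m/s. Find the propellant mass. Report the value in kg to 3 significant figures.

propellant mass ≈ 62.8 kg

v_e = Isp · g₀ = 3167 × 9.81 = 31068.3 m/s.
m₀/m_f = exp(Δv / v_e) = exp(4100 / 31068.3) = exp(0.1320) = 1.1411.
m_f = 508 / 1.1411 = 445.184 kg, so propellant = m₀ − m_f = 508 − 445.184 = 62.816 kg.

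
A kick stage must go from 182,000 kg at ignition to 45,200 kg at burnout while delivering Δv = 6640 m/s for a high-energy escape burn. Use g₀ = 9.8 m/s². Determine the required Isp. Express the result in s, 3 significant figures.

ln(m₀/m_f) = ln(182000/45200) = ln(4.027) = 1.3929.
By the Tsiolkovsky rocket equation, v_e = Δv / ln(m₀/m_f) = 6640 / 1.3929 = 4767.0 m/s.
Isp = v_e / g₀ = 4767.0 / 9.8 = 486.4 s.

Isp ≈ 486 s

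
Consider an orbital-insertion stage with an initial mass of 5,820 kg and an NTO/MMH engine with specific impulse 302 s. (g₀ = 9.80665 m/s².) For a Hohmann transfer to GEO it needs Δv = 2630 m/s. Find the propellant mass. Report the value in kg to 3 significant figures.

propellant mass ≈ 3430 kg

v_e = Isp · g₀ = 302 × 9.80665 = 2961.6 m/s.
From the ideal rocket equation, m₀/m_f = exp(Δv / v_e) = exp(2630 / 2961.6) = exp(0.8880) = 2.4303.
m_f = 5,820 / 2.4303 = 2,394.77 kg, so propellant = m₀ − m_f = 5,820 − 2,394.77 = 3,425.23 kg.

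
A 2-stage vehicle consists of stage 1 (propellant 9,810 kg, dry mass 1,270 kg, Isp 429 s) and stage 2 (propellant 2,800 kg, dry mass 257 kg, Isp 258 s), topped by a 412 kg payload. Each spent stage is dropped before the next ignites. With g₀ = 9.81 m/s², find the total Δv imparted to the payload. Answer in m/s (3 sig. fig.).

Ignition mass of stage 1 = 9,810+1,270 + 2,800+257 + 412 = 14,549 kg.
Stage 1: m₀ = 14,549 kg, m_f = 14,549 − 9,810 = 4,739 kg; Δv = 429×9.81×ln(3.07) = 4208.5×1.1217 ≈ 4721 m/s.
Stage 2: m₀ = 3,469 kg, m_f = 3,469 − 2,800 = 669 kg; Δv = 258×9.81×ln(5.185) = 2531.0×1.6458 ≈ 4166 m/s.
Total Δv = 4721 + 4166 = 8887 m/s.

Δv ≈ 8890 m/s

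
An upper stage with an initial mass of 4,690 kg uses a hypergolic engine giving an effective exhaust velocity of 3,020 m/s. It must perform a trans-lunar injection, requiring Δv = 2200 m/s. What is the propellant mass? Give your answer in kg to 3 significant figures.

m₀/m_f = exp(Δv / v_e) = exp(2200 / 3020.0) = exp(0.7285) = 2.0719.
m_f = 4,690 / 2.0719 = 2,263.62 kg, so propellant = m₀ − m_f = 4,690 − 2,263.62 = 2,426.38 kg.

propellant mass ≈ 2430 kg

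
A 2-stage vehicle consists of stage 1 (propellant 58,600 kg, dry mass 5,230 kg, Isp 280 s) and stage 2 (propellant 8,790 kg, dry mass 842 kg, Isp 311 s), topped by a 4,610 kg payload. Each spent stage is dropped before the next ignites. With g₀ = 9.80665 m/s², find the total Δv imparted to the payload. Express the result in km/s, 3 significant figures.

Ignition mass of stage 1 = 58,600+5,230 + 8,790+842 + 4,610 = 78,072 kg.
Stage 1: m₀ = 78,072 kg, m_f = 78,072 − 58,600 = 19,472 kg; Δv = 280×9.80665×ln(4.009) = 2745.9×1.3887 ≈ 3813 m/s.
Stage 2: m₀ = 14,242 kg, m_f = 14,242 − 8,790 = 5,452 kg; Δv = 311×9.80665×ln(2.612) = 3049.9×0.9602 ≈ 2929 m/s.
Total Δv = 3813 + 2929 = 6742 m/s.

Δv ≈ 6.74 km/s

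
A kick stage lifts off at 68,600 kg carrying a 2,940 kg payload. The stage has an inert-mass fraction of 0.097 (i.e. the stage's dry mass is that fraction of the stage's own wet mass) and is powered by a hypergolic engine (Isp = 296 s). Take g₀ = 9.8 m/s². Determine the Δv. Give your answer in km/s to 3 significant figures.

Δv ≈ 5.79 km/s

Stage wet mass = m₀ − payload = 68,600 − 2,940 = 65,660 kg.
Stage dry mass = ε × stage wet mass = 0.097 × 65,660 = 6,369.02 kg.
Burnout mass m_f = stage dry + payload = 6,369.02 + 2,940 = 9,309.02 kg.
v_e = Isp · g₀ = 296 × 9.8 = 2900.8 m/s.
Δv = v_e · ln(68,600/9,309.02) = 2900.8 × ln(7.369) = 2900.8 × 1.9973 ≈ 5794 m/s.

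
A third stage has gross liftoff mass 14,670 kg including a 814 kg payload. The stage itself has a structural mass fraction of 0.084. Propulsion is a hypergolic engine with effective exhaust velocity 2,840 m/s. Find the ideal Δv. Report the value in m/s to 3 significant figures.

Δv ≈ 5690 m/s

Stage wet mass = m₀ − payload = 14,670 − 814 = 13,856 kg.
Stage dry mass = ε × stage wet mass = 0.084 × 13,856 = 1,163.9 kg.
Burnout mass m_f = stage dry + payload = 1,163.9 + 814 = 1,977.9 kg.
Δv = v_e · ln(14,670/1,977.9) = 2840.0 × ln(7.417) = 2840.0 × 2.0038 ≈ 5691 m/s.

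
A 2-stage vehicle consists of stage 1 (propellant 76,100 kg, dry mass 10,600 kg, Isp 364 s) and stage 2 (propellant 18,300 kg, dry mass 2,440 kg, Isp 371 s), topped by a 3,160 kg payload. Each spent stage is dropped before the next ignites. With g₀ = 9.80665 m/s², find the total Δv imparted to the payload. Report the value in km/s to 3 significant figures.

Δv ≈ 9.44 km/s

Ignition mass of stage 1 = 76,100+10,600 + 18,300+2,440 + 3,160 = 110,600 kg.
Stage 1: m₀ = 110,600 kg, m_f = 110,600 − 76,100 = 34,500 kg; Δv = 364×9.80665×ln(3.206) = 3569.6×1.1650 ≈ 4158 m/s.
Stage 2: m₀ = 23,900 kg, m_f = 23,900 − 18,300 = 5,600 kg; Δv = 371×9.80665×ln(4.268) = 3638.3×1.4511 ≈ 5280 m/s.
Total Δv = 4158 + 5280 = 9438 m/s.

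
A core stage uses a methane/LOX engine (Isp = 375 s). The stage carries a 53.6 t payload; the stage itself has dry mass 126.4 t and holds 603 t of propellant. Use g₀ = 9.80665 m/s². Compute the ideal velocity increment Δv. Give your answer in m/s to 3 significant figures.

Δv ≈ 5410 m/s

v_e = Isp · g₀ = 375 × 9.80665 = 3677.5 m/s.
m₀ = payload + dry + propellant = 53.6 + 126.4 + 603 = 783 t.
m_f = payload + dry = 53.6 + 126.4 = 180 t.
Δv = v_e · ln(m₀/m_f) = 3677.5 × ln(4.35) = 3677.5 × 1.4702 ≈ 5406.6 m/s.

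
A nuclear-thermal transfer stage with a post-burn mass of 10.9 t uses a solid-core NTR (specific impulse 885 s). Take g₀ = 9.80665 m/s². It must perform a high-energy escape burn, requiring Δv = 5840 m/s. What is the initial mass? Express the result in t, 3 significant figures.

initial mass ≈ 21.4 t

v_e = Isp · g₀ = 885 × 9.80665 = 8678.9 m/s.
Using Δv = v_e ln(m₀/m_f): m₀/m_f = exp(Δv / v_e) = exp(5840 / 8678.9) = exp(0.6729) = 1.9599.
m₀ = m_f × 1.9599 = 10.9 × 1.9599 = 21.3629 t.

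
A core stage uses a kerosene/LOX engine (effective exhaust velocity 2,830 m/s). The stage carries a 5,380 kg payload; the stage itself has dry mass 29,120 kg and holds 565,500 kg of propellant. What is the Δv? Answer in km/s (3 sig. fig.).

Δv ≈ 8.08 km/s

m₀ = payload + dry + propellant = 5,380 + 29,120 + 565,500 = 600,000 kg.
m_f = payload + dry = 5,380 + 29,120 = 34,500 kg.
Using Δv = v_e ln(m₀/m_f): Δv = v_e · ln(m₀/m_f) = 2830.0 × ln(17.39) = 2830.0 × 2.8560 ≈ 8082.4 m/s.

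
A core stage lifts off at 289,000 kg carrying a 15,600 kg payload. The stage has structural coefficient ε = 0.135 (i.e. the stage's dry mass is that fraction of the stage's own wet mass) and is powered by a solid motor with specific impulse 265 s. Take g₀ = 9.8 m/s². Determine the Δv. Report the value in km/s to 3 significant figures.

Stage wet mass = m₀ − payload = 289,000 − 15,600 = 273,400 kg.
Stage dry mass = ε × stage wet mass = 0.135 × 273,400 = 36,909 kg.
Burnout mass m_f = stage dry + payload = 36,909 + 15,600 = 52,509 kg.
v_e = Isp · g₀ = 265 × 9.8 = 2597.0 m/s.
Δv = v_e · ln(289,000/52,509) = 2597.0 × ln(5.504) = 2597.0 × 1.7054 ≈ 4429 m/s.

Δv ≈ 4.43 km/s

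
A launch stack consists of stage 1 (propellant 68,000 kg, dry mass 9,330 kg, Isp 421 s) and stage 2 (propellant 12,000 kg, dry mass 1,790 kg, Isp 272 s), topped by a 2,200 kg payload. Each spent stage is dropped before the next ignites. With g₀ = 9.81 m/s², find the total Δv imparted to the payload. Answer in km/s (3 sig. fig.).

Ignition mass of stage 1 = 68,000+9,330 + 12,000+1,790 + 2,200 = 93,320 kg.
Stage 1: m₀ = 93,320 kg, m_f = 93,320 − 68,000 = 25,320 kg; Δv = 421×9.81×ln(3.686) = 4130.0×1.3044 ≈ 5387 m/s.
Stage 2: m₀ = 15,990 kg, m_f = 15,990 − 12,000 = 3,990 kg; Δv = 272×9.81×ln(4.008) = 2668.3×1.3882 ≈ 3704 m/s.
Total Δv = 5387 + 3704 = 9091 m/s.

Δv ≈ 9.09 km/s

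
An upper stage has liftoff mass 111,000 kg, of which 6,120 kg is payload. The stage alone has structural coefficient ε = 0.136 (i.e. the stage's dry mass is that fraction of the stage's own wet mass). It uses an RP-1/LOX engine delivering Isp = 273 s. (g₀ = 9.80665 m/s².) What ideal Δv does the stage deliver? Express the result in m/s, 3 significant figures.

Δv ≈ 4540 m/s

Stage wet mass = m₀ − payload = 111,000 − 6,120 = 104,880 kg.
Stage dry mass = ε × stage wet mass = 0.136 × 104,880 = 14,263.7 kg.
Burnout mass m_f = stage dry + payload = 14,263.7 + 6,120 = 20,383.7 kg.
v_e = Isp · g₀ = 273 × 9.80665 = 2677.2 m/s.
Using Δv = v_e ln(m₀/m_f): Δv = v_e · ln(111,000/20,383.7) = 2677.2 × ln(5.446) = 2677.2 × 1.6948 ≈ 4537 m/s.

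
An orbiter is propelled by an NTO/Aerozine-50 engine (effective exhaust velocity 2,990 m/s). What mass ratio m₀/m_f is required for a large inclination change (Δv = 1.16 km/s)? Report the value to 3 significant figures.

mass ratio ≈ 1.47

Using Δv = v_e ln(m₀/m_f): m₀/m_f = exp(Δv / v_e) = exp(1160 / 2990.0) = exp(0.3880) = 1.4740.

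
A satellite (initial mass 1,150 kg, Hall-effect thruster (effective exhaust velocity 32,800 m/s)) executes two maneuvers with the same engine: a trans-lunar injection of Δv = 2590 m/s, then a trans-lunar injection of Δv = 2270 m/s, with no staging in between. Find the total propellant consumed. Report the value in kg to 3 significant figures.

total propellant consumed ≈ 158 kg

After the first burn: m = 1150 × exp(−2590/32800.0) = 1150 × 0.92407 = 1,062.68 kg.
After the second burn: m = 1,062.68 × exp(−2270/32800.0) = 1,062.68 × 0.93313 = 991.619 kg.
Total propellant = m₀ − m_final = 1150 − 991.619 = 158.381 kg.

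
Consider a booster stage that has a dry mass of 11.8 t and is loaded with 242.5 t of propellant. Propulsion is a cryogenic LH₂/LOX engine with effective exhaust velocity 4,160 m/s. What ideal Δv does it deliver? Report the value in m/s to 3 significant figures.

m₀ = m_dry + m_prop = 11.8 + 242.5 = 254.3 t.
By the Tsiolkovsky rocket equation, Δv = v_e · ln(m₀/m_f) = 4160.0 × ln(21.55) = 4160.0 × 3.0704 ≈ 12772.9 m/s.

Δv ≈ 12800 m/s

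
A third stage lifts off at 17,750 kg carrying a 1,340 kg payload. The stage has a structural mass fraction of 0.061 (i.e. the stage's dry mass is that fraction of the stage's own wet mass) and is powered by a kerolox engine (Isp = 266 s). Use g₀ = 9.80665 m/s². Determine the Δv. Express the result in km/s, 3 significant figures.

Stage wet mass = m₀ − payload = 17,750 − 1,340 = 16,410 kg.
Stage dry mass = ε × stage wet mass = 0.061 × 16,410 = 1,001.01 kg.
Burnout mass m_f = stage dry + payload = 1,001.01 + 1,340 = 2,341.01 kg.
v_e = Isp · g₀ = 266 × 9.80665 = 2608.6 m/s.
Δv = v_e · ln(17,750/2,341.01) = 2608.6 × ln(7.582) = 2608.6 × 2.0258 ≈ 5284 m/s.

Δv ≈ 5.28 km/s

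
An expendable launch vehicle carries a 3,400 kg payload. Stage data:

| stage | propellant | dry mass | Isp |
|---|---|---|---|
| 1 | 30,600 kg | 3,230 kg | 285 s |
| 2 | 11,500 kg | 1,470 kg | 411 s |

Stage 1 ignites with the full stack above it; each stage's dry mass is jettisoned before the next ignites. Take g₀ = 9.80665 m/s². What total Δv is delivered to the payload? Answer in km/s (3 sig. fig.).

Ignition mass of stage 1 = 30,600+3,230 + 11,500+1,470 + 3,400 = 50,200 kg.
Stage 1: m₀ = 50,200 kg, m_f = 50,200 − 30,600 = 19,600 kg; Δv = 285×9.80665×ln(2.561) = 2794.9×0.9405 ≈ 2629 m/s.
Stage 2: m₀ = 16,370 kg, m_f = 16,370 − 11,500 = 4,870 kg; Δv = 411×9.80665×ln(3.361) = 4030.5×1.2124 ≈ 4886 m/s.
Total Δv = 2629 + 4886 = 7515 m/s.

Δv ≈ 7.52 km/s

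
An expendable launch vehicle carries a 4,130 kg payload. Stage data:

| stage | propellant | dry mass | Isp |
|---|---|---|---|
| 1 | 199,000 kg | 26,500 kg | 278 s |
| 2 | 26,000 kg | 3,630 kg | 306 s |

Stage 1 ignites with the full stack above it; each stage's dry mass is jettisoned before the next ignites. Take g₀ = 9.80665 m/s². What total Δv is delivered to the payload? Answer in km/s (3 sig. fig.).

Δv ≈ 8.39 km/s

Ignition mass of stage 1 = 199,000+26,500 + 26,000+3,630 + 4,130 = 259,260 kg.
Stage 1: m₀ = 259,260 kg, m_f = 259,260 − 199,000 = 60,260 kg; Δv = 278×9.80665×ln(4.302) = 2726.2×1.4592 ≈ 3978 m/s.
Stage 2: m₀ = 33,760 kg, m_f = 33,760 − 26,000 = 7,760 kg; Δv = 306×9.80665×ln(4.351) = 3000.8×1.4703 ≈ 4412 m/s.
Total Δv = 3978 + 4412 = 8390 m/s.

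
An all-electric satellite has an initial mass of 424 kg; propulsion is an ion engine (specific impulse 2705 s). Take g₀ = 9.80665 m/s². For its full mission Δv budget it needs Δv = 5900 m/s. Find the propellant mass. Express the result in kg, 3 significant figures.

propellant mass ≈ 84.6 kg

v_e = Isp · g₀ = 2705 × 9.80665 = 26527.0 m/s.
m₀/m_f = exp(Δv / v_e) = exp(5900 / 26527.0) = exp(0.2224) = 1.2491.
m_f = 424 / 1.2491 = 339.444 kg, so propellant = m₀ − m_f = 424 − 339.444 = 84.556 kg.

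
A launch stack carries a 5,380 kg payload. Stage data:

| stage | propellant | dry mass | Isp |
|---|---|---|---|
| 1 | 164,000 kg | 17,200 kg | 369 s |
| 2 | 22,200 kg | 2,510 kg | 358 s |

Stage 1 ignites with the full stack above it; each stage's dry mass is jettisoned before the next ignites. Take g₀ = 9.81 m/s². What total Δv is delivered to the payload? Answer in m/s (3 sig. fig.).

Δv ≈ 10100 m/s

Ignition mass of stage 1 = 164,000+17,200 + 22,200+2,510 + 5,380 = 211,290 kg.
Stage 1: m₀ = 211,290 kg, m_f = 211,290 − 164,000 = 47,290 kg; Δv = 369×9.81×ln(4.468) = 3619.9×1.4969 ≈ 5419 m/s.
Stage 2: m₀ = 30,090 kg, m_f = 30,090 − 22,200 = 7,890 kg; Δv = 358×9.81×ln(3.814) = 3512.0×1.3386 ≈ 4701 m/s.
Total Δv = 5419 + 4701 = 10120 m/s.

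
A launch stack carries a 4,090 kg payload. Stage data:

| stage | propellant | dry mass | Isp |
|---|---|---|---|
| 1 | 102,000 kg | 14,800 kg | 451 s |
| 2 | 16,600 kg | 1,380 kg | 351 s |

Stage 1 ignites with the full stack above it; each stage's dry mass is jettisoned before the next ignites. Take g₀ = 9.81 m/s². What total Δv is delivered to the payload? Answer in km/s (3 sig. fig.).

Ignition mass of stage 1 = 102,000+14,800 + 16,600+1,380 + 4,090 = 138,870 kg.
Stage 1: m₀ = 138,870 kg, m_f = 138,870 − 102,000 = 36,870 kg; Δv = 451×9.81×ln(3.766) = 4424.3×1.3261 ≈ 5867 m/s.
Stage 2: m₀ = 22,070 kg, m_f = 22,070 − 16,600 = 5,470 kg; Δv = 351×9.81×ln(4.035) = 3443.3×1.3949 ≈ 4803 m/s.
Total Δv = 5867 + 4803 = 10670 m/s.

Δv ≈ 10.7 km/s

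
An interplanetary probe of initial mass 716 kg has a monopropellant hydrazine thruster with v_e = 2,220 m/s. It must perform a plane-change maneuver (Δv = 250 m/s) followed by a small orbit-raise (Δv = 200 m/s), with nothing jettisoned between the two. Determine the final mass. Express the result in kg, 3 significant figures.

After the first burn: m = 716 × exp(−250/2220.0) = 716 × 0.89350 = 639.746 kg.
After the second burn: m = 639.746 × exp(−200/2220.0) = 639.746 × 0.91385 = 584.632 kg.

final mass ≈ 585 kg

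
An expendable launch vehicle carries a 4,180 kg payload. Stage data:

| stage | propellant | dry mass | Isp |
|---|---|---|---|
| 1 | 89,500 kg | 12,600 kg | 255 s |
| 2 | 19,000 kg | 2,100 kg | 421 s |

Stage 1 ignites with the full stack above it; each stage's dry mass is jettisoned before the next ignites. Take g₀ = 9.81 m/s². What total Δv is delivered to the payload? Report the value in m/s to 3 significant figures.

Ignition mass of stage 1 = 89,500+12,600 + 19,000+2,100 + 4,180 = 127,380 kg.
Stage 1: m₀ = 127,380 kg, m_f = 127,380 − 89,500 = 37,880 kg; Δv = 255×9.81×ln(3.363) = 2501.6×1.2128 ≈ 3034 m/s.
Stage 2: m₀ = 25,280 kg, m_f = 25,280 − 19,000 = 6,280 kg; Δv = 421×9.81×ln(4.025) = 4130.0×1.3926 ≈ 5752 m/s.
Total Δv = 3034 + 5752 = 8786 m/s.

Δv ≈ 8790 m/s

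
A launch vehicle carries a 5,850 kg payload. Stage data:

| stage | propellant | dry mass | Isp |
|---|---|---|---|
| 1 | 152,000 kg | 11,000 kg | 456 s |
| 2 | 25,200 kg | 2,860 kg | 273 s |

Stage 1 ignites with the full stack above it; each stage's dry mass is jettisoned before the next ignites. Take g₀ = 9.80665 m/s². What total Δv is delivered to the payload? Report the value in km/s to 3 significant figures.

Δv ≈ 10.2 km/s

Ignition mass of stage 1 = 152,000+11,000 + 25,200+2,860 + 5,850 = 196,910 kg.
Stage 1: m₀ = 196,910 kg, m_f = 196,910 − 152,000 = 44,910 kg; Δv = 456×9.80665×ln(4.385) = 4471.8×1.4781 ≈ 6610 m/s.
Stage 2: m₀ = 33,910 kg, m_f = 33,910 − 25,200 = 8,710 kg; Δv = 273×9.80665×ln(3.893) = 2677.2×1.3592 ≈ 3639 m/s.
Total Δv = 6610 + 3639 = 10249 m/s.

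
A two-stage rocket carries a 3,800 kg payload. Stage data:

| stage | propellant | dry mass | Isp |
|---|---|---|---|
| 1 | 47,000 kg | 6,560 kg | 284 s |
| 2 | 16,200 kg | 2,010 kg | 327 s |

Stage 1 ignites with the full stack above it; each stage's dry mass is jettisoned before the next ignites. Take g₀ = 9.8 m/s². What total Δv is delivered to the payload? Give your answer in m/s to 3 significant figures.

Δv ≈ 6980 m/s

Ignition mass of stage 1 = 47,000+6,560 + 16,200+2,010 + 3,800 = 75,570 kg.
Stage 1: m₀ = 75,570 kg, m_f = 75,570 − 47,000 = 28,570 kg; Δv = 284×9.8×ln(2.645) = 2783.2×0.9727 ≈ 2707 m/s.
Stage 2: m₀ = 22,010 kg, m_f = 22,010 − 16,200 = 5,810 kg; Δv = 327×9.8×ln(3.788) = 3204.6×1.3319 ≈ 4268 m/s.
Total Δv = 2707 + 4268 = 6975 m/s.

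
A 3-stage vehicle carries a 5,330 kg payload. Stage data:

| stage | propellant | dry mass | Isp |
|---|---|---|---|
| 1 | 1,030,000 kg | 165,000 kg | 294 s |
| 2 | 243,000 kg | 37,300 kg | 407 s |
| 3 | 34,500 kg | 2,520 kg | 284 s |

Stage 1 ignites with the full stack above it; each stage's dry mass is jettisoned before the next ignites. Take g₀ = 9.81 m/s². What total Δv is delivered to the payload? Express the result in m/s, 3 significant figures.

Ignition mass of stage 1 = 1,030,000+165,000 + 243,000+37,300 + 34,500+2,520 + 5,330 = 1,517,650 kg.
Stage 1: m₀ = 1,517,650 kg, m_f = 1,517,650 − 1,030,000 = 487,650 kg; Δv = 294×9.81×ln(3.112) = 2884.1×1.1353 ≈ 3274 m/s.
Stage 2: m₀ = 322,650 kg, m_f = 322,650 − 243,000 = 79,650 kg; Δv = 407×9.81×ln(4.051) = 3992.7×1.3989 ≈ 5585 m/s.
Stage 3: m₀ = 42,350 kg, m_f = 42,350 − 34,500 = 7,850 kg; Δv = 284×9.81×ln(5.395) = 2786.0×1.6855 ≈ 4696 m/s.
Total Δv = 3274 + 5585 + 4696 = 13555 m/s.

Δv ≈ 13600 m/s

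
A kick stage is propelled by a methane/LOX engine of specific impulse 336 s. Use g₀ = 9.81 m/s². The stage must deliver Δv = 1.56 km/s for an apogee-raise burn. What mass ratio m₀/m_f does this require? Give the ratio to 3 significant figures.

v_e = Isp · g₀ = 336 × 9.81 = 3296.2 m/s.
m₀/m_f = exp(Δv / v_e) = exp(1560 / 3296.2) = exp(0.4733) = 1.6052.

mass ratio ≈ 1.61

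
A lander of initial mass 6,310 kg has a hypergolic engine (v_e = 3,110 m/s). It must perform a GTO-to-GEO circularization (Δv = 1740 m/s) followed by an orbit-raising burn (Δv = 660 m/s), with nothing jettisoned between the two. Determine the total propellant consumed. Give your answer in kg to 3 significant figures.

total propellant consumed ≈ 3390 kg

After the first burn: m = 6310 × exp(−1740/3110.0) = 6310 × 0.57150 = 3,606.17 kg.
After the second burn: m = 3,606.17 × exp(−660/3110.0) = 3,606.17 × 0.80879 = 2,916.63 kg.
Total propellant = m₀ − m_final = 6310 − 2,916.63 = 3,393.37 kg.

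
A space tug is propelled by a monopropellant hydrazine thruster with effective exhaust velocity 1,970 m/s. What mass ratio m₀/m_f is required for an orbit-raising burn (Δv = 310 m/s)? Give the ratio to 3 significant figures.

By the Tsiolkovsky rocket equation, m₀/m_f = exp(Δv / v_e) = exp(310 / 1970.0) = exp(0.1574) = 1.1704.

mass ratio ≈ 1.17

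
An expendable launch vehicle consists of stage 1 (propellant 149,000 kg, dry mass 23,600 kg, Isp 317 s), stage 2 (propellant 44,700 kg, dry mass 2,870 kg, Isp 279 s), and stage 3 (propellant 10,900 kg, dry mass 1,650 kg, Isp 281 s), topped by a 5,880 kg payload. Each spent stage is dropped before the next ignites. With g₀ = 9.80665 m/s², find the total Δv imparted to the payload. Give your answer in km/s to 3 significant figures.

Ignition mass of stage 1 = 149,000+23,600 + 44,700+2,870 + 10,900+1,650 + 5,880 = 238,600 kg.
Stage 1: m₀ = 238,600 kg, m_f = 238,600 − 149,000 = 89,600 kg; Δv = 317×9.80665×ln(2.663) = 3108.7×0.9794 ≈ 3045 m/s.
Stage 2: m₀ = 66,000 kg, m_f = 66,000 − 44,700 = 21,300 kg; Δv = 279×9.80665×ln(3.099) = 2736.1×1.1309 ≈ 3094 m/s.
Stage 3: m₀ = 18,430 kg, m_f = 18,430 − 10,900 = 7,530 kg; Δv = 281×9.80665×ln(2.448) = 2755.7×0.8951 ≈ 2467 m/s.
Total Δv = 3045 + 3094 + 2467 = 8606 m/s.

Δv ≈ 8.61 km/s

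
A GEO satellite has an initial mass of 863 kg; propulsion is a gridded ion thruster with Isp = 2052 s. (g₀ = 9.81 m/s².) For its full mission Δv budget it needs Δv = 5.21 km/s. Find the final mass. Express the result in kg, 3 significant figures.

final mass ≈ 666 kg

v_e = Isp · g₀ = 2052 × 9.81 = 20130.1 m/s.
Rocket equation: m₀/m_f = exp(Δv / v_e) = exp(5210 / 20130.1) = exp(0.2588) = 1.2954.
m_f = m₀ / 1.2954 = 863 / 1.2954 = 666.203 kg.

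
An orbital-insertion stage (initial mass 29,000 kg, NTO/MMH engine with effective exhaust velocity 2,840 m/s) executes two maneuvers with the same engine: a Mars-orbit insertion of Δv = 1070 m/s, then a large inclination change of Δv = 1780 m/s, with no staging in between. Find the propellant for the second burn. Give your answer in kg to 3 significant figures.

propellant for the second burn ≈ 9270 kg

After the first burn: m = 29000 × exp(−1070/2840.0) = 29000 × 0.68608 = 19,896.3 kg.
After the second burn: m = 19,896.3 × exp(−1780/2840.0) = 19,896.3 × 0.53432 = 10,631 kg.
Second-burn propellant = 19,896.3 − 10,631 = 9,265.3 kg.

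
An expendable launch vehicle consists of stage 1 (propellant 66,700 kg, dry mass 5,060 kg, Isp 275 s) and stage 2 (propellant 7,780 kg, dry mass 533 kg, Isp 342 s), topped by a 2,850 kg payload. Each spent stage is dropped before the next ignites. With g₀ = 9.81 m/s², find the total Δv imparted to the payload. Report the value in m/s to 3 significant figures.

Δv ≈ 8410 m/s

Ignition mass of stage 1 = 66,700+5,060 + 7,780+533 + 2,850 = 82,923 kg.
Stage 1: m₀ = 82,923 kg, m_f = 82,923 − 66,700 = 16,223 kg; Δv = 275×9.81×ln(5.111) = 2697.8×1.6315 ≈ 4401 m/s.
Stage 2: m₀ = 11,163 kg, m_f = 11,163 − 7,780 = 3,383 kg; Δv = 342×9.81×ln(3.3) = 3355.0×1.1938 ≈ 4005 m/s.
Total Δv = 4401 + 4005 = 8406 m/s.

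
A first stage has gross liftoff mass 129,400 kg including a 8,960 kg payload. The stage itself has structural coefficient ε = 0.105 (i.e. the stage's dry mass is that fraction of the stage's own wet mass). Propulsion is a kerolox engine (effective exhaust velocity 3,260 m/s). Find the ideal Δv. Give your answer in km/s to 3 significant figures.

Δv ≈ 5.84 km/s

Stage wet mass = m₀ − payload = 129,400 − 8,960 = 120,440 kg.
Stage dry mass = ε × stage wet mass = 0.105 × 120,440 = 12,646.2 kg.
Burnout mass m_f = stage dry + payload = 12,646.2 + 8,960 = 21,606.2 kg.
Using Δv = v_e ln(m₀/m_f): Δv = v_e · ln(129,400/21,606.2) = 3260.0 × ln(5.989) = 3260.0 × 1.7899 ≈ 5835 m/s.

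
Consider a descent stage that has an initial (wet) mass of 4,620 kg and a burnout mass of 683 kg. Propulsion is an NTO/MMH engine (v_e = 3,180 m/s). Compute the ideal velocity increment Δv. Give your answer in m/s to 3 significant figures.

From the ideal rocket equation, Δv = v_e · ln(m₀/m_f) = 3180.0 × ln(6.764) = 3180.0 × 1.9117 ≈ 6079.1 m/s.

Δv ≈ 6080 m/s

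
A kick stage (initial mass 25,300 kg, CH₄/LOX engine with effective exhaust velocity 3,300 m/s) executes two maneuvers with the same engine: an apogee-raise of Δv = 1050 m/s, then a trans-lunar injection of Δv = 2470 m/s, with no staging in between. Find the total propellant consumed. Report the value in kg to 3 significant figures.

total propellant consumed ≈ 16600 kg

After the first burn: m = 25300 × exp(−1050/3300.0) = 25300 × 0.72747 = 18,405 kg.
After the second burn: m = 18,405 × exp(−2470/3300.0) = 18,405 × 0.47308 = 8,707.04 kg.
Total propellant = m₀ − m_final = 25300 − 8,707.04 = 16,592.96 kg.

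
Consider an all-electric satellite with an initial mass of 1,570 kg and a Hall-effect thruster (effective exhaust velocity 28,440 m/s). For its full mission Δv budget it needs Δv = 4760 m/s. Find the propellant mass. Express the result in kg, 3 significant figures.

m₀/m_f = exp(Δv / v_e) = exp(4760 / 28440.0) = exp(0.1674) = 1.1822.
m_f = 1,570 / 1.1822 = 1,328.03 kg, so propellant = m₀ − m_f = 1,570 − 1,328.03 = 241.97 kg.

propellant mass ≈ 242 kg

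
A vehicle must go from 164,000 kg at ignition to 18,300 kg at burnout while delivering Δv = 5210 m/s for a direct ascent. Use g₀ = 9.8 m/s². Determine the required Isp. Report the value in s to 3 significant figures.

Isp ≈ 242 s

ln(m₀/m_f) = ln(164000/18300) = ln(8.962) = 2.1930.
From the ideal rocket equation, v_e = Δv / ln(m₀/m_f) = 5210 / 2.1930 = 2375.8 m/s.
Isp = v_e / g₀ = 2375.8 / 9.8 = 242.4 s.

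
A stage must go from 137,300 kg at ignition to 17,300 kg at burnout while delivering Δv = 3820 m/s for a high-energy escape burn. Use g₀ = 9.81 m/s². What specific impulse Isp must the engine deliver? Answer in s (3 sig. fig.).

Isp ≈ 188 s

ln(m₀/m_f) = ln(137300/17300) = ln(7.936) = 2.0715.
v_e = Δv / ln(m₀/m_f) = 3820 / 2.0715 = 1844.1 m/s.
Isp = v_e / g₀ = 1844.1 / 9.81 = 188.0 s.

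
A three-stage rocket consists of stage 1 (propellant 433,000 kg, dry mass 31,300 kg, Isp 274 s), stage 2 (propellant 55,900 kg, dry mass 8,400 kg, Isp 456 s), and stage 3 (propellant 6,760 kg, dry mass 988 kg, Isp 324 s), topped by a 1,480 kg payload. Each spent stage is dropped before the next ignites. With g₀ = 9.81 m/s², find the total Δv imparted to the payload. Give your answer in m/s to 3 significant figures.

Ignition mass of stage 1 = 433,000+31,300 + 55,900+8,400 + 6,760+988 + 1,480 = 537,828 kg.
Stage 1: m₀ = 537,828 kg, m_f = 537,828 − 433,000 = 104,828 kg; Δv = 274×9.81×ln(5.131) = 2687.9×1.6352 ≈ 4395 m/s.
Stage 2: m₀ = 73,528 kg, m_f = 73,528 − 55,900 = 17,628 kg; Δv = 456×9.81×ln(4.171) = 4473.4×1.4282 ≈ 6389 m/s.
Stage 3: m₀ = 9,228 kg, m_f = 9,228 − 6,760 = 2,468 kg; Δv = 324×9.81×ln(3.739) = 3178.4×1.3188 ≈ 4192 m/s.
Total Δv = 4395 + 6389 + 4192 = 14976 m/s.

Δv ≈ 15000 m/s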